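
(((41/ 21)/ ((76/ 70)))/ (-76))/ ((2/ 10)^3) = -25625/ 8664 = -2.96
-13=-13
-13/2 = -6.50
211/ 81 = 2.60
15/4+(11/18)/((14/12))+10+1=1283/84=15.27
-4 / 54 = -2 / 27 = -0.07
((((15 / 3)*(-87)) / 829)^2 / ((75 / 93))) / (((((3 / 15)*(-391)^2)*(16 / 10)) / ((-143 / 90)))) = -18640765 / 1681057461136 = -0.00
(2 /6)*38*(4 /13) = 152 /39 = 3.90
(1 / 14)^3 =1 / 2744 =0.00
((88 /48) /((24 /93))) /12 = 341 /576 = 0.59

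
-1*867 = -867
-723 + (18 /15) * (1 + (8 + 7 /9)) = -10669 /15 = -711.27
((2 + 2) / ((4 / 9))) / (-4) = -9 / 4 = -2.25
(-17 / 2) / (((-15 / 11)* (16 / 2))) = 187 / 240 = 0.78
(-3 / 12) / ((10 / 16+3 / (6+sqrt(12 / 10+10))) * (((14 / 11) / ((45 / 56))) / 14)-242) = 367403355 / 355421850764-2079 * sqrt(70) / 88855462691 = 0.00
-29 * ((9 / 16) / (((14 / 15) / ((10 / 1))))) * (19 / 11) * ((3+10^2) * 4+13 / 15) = -13959585 / 112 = -124639.15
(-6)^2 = 36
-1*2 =-2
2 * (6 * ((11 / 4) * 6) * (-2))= -396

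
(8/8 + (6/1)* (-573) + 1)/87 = -3436/87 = -39.49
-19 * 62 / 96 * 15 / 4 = -2945 / 64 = -46.02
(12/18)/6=0.11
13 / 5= 2.60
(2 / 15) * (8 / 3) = 16 / 45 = 0.36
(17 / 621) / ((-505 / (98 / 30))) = -833 / 4704075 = -0.00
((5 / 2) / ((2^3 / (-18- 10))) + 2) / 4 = -27 / 16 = -1.69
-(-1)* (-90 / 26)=-45 / 13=-3.46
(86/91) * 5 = 430/91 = 4.73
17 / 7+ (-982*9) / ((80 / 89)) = -2752357 / 280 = -9829.85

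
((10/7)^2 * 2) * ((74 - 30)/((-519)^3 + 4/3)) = -26400/20550358577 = -0.00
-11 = -11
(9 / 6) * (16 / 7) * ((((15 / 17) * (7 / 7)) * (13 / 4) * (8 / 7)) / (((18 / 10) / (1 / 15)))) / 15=208 / 7497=0.03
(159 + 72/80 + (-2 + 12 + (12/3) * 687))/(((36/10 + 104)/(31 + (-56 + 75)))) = 1355.90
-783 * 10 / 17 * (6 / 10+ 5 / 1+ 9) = -114318 / 17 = -6724.59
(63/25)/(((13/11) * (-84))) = -33/1300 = -0.03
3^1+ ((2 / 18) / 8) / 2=433 / 144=3.01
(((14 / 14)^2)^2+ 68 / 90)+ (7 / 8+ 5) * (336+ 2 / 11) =1976.82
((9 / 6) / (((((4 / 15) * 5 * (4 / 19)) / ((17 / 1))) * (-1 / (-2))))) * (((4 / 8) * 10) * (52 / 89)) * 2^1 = 188955 / 178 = 1061.54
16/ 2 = 8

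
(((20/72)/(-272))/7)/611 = -5/20940192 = -0.00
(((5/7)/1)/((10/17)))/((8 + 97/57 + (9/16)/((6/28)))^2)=1767456/221169487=0.01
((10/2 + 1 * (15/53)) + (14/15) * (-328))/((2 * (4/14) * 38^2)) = -209279/573990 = -0.36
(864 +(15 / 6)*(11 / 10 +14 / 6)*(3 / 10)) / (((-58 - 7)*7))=-34663 / 18200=-1.90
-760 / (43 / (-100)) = 76000 / 43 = 1767.44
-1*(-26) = 26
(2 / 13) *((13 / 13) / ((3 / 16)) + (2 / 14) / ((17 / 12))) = 3880 / 4641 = 0.84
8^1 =8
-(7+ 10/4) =-19/2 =-9.50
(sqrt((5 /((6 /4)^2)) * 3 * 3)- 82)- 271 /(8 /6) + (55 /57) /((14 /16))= -453499 /1596 + 2 * sqrt(5)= -279.68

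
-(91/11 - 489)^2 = -27962944/121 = -231098.71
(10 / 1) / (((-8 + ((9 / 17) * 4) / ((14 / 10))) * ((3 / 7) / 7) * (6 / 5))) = -145775 / 6948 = -20.98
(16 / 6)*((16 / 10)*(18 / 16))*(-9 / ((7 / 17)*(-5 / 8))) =167.86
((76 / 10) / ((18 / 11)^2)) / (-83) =-0.03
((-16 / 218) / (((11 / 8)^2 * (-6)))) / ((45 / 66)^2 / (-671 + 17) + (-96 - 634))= -2048 / 231071505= -0.00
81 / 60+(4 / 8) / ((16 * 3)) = 653 / 480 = 1.36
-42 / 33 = -14 / 11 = -1.27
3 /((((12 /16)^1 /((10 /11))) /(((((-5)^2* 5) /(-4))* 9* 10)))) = -112500 /11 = -10227.27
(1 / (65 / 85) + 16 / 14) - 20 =-1597 / 91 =-17.55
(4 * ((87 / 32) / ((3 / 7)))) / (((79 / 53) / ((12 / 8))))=32277 / 1264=25.54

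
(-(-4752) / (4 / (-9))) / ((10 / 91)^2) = -22135113 / 25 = -885404.52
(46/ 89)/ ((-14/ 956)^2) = 10510264/ 4361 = 2410.06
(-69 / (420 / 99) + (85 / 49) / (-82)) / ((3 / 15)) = -654349 / 8036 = -81.43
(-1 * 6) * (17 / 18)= -17 / 3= -5.67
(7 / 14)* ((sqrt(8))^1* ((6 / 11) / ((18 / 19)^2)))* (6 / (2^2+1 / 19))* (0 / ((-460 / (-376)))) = 0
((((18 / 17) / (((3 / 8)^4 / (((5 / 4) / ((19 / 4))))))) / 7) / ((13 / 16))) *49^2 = 224788480 / 37791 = 5948.20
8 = 8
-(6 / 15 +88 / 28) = -124 / 35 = -3.54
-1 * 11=-11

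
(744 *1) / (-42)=-124 / 7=-17.71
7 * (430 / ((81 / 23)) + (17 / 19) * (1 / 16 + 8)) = 22289351 / 24624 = 905.19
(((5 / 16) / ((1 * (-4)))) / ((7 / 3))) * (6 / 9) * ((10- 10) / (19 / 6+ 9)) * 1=0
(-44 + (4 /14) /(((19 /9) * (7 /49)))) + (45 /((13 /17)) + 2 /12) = 23653 /1482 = 15.96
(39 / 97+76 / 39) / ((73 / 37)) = 329041 / 276159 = 1.19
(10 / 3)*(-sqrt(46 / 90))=-2*sqrt(115) / 9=-2.38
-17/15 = -1.13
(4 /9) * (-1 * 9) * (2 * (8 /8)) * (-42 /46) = 7.30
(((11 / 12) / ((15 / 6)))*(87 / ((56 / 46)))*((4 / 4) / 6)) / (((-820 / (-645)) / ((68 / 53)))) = 5363347 / 1216880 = 4.41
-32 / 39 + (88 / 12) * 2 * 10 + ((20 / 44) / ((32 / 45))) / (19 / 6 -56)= 105772857 / 725296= 145.83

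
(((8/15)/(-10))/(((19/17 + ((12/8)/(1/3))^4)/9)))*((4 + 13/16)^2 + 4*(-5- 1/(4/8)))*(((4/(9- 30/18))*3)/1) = 568701/61512550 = 0.01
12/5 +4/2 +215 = 1097/5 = 219.40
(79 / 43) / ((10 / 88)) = 3476 / 215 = 16.17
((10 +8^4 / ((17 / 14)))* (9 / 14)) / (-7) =-310.70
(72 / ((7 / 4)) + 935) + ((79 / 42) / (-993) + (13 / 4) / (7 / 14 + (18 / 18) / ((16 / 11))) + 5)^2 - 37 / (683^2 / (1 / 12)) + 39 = 157439228347584702605 / 146458874170406322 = 1074.97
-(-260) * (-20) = -5200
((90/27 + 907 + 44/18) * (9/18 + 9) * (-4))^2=97450108900/81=1203087764.20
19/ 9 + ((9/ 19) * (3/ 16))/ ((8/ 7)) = 47909/ 21888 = 2.19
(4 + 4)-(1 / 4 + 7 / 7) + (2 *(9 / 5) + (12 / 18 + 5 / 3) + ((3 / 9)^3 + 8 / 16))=7139 / 540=13.22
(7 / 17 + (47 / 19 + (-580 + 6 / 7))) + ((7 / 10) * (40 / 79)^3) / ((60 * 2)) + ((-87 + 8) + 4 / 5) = -10943443018397 / 16721417685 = -654.46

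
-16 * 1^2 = -16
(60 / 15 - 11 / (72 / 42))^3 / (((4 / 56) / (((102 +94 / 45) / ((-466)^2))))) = -199916633 / 2110756320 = -0.09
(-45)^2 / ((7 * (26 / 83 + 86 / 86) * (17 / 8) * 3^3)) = 49800 / 12971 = 3.84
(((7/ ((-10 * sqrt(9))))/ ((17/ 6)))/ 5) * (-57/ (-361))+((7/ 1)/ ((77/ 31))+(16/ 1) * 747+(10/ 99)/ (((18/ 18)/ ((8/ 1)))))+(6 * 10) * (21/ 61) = 11976.28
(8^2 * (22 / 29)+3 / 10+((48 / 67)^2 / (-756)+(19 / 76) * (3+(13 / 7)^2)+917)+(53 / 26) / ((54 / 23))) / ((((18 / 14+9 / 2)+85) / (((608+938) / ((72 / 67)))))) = 33518483382119297 / 2184369019560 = 15344.70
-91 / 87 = -1.05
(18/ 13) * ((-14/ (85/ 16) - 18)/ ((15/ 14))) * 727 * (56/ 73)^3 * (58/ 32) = -34094582930688/ 2149318925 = -15862.97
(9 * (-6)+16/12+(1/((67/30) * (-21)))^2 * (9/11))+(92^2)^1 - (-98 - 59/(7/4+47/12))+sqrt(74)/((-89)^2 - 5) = sqrt(74)/7916+1051320582397/123398121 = 8519.75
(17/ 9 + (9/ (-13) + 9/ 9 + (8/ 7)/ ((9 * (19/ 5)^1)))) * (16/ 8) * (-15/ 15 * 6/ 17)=-46268/ 29393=-1.57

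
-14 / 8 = -7 / 4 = -1.75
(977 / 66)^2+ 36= 1111345 / 4356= 255.13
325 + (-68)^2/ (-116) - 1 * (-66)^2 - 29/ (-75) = -8853284/ 2175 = -4070.48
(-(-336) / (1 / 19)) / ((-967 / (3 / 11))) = -19152 / 10637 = -1.80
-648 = -648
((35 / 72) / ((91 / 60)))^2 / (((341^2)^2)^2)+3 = 3336917672851070572985917 / 1112305890950356857661764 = 3.00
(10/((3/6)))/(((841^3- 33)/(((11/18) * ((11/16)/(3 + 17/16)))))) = 121/34797162348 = 0.00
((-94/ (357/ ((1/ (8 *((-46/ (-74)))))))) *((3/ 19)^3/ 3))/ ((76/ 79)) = -412143/ 5707017232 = -0.00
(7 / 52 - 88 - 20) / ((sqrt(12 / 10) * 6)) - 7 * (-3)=21 - 5609 * sqrt(30) / 1872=4.59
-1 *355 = -355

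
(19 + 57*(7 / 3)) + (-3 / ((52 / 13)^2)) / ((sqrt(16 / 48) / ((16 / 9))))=152-sqrt(3) / 3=151.42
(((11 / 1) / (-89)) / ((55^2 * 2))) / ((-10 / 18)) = 9 / 244750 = 0.00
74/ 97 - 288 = -27862/ 97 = -287.24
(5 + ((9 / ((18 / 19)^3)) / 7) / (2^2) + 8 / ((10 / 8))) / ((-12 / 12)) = -1068503 / 90720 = -11.78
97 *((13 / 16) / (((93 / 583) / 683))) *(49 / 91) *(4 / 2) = 270370331 / 744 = 363400.98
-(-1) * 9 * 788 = 7092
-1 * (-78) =78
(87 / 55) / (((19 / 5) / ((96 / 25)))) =8352 / 5225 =1.60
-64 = -64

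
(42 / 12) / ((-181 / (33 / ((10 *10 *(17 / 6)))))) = -693 / 307700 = -0.00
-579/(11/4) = -2316/11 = -210.55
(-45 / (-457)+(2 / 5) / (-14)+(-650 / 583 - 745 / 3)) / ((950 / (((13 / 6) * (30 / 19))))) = -90693501509 / 100990670550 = -0.90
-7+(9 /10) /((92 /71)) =-5801 /920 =-6.31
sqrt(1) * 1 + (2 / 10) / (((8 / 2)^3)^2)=20481 / 20480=1.00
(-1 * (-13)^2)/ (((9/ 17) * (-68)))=169/ 36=4.69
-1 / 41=-0.02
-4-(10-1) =-13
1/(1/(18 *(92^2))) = 152352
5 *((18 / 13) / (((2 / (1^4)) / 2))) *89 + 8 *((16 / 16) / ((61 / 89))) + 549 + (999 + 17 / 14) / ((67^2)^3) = 17639549238383791 / 14989088937914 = 1176.83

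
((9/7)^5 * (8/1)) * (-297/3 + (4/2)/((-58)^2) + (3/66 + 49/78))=-5586011386740/2021260241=-2763.63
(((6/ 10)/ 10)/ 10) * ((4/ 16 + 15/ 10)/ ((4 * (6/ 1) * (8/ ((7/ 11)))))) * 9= 441/ 1408000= 0.00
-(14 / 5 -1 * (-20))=-114 / 5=-22.80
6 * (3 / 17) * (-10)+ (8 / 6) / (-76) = -10277 / 969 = -10.61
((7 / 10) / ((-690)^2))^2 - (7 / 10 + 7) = -174536831699951 / 22667121000000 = -7.70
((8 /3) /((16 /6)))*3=3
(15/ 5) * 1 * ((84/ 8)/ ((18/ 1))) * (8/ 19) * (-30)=-420/ 19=-22.11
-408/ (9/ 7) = -952/ 3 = -317.33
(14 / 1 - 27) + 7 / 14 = -25 / 2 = -12.50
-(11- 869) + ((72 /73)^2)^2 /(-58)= 706591595634 /823548989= 857.98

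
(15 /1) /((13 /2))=30 /13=2.31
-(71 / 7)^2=-5041 / 49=-102.88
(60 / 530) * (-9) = -54 / 53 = -1.02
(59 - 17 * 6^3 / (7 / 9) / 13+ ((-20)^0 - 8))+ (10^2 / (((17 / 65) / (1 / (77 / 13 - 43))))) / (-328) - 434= -45560159105 / 61143628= -745.13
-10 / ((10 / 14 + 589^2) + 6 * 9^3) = -7 / 245907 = -0.00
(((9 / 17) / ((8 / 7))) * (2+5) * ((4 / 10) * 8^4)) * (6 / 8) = 338688 / 85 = 3984.56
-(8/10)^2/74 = -8/925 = -0.01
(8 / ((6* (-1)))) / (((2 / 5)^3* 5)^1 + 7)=-0.18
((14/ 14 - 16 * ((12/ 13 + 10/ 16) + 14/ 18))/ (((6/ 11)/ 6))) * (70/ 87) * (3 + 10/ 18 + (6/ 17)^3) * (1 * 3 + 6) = -519257908400/ 50009427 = -10383.20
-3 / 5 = -0.60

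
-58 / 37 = -1.57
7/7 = 1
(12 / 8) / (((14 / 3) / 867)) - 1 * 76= 5675 / 28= 202.68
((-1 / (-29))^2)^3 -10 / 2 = -2974116604 / 594823321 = -5.00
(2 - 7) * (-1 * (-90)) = -450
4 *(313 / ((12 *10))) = 313 / 30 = 10.43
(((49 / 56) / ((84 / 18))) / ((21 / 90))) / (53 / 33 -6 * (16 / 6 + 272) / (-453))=224235 / 1463336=0.15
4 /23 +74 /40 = 931 /460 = 2.02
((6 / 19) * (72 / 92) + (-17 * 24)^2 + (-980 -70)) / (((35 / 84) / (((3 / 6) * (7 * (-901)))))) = -2735447795892 / 2185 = -1251921188.05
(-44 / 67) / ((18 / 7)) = -154 / 603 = -0.26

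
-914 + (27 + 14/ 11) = -9743/ 11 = -885.73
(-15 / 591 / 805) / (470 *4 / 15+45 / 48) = -48 / 192236737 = -0.00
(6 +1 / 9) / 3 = 55 / 27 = 2.04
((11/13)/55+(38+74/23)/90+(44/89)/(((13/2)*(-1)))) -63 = -1922216/30705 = -62.60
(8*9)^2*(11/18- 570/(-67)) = 3167136/67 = 47270.69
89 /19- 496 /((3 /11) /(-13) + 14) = -30.80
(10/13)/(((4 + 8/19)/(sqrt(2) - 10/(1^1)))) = -1.49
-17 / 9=-1.89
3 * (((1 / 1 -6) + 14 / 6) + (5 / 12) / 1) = -27 / 4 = -6.75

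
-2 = -2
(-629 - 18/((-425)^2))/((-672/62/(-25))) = -503143919/346800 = -1450.82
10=10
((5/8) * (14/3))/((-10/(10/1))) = -35/12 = -2.92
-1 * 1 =-1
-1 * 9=-9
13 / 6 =2.17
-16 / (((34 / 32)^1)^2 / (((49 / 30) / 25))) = -100352 / 108375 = -0.93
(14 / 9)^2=196 / 81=2.42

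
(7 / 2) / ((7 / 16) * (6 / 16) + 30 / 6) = 448 / 661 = 0.68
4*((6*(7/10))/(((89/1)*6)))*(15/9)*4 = 56/267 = 0.21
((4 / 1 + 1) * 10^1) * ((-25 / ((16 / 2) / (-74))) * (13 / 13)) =23125 / 2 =11562.50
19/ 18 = 1.06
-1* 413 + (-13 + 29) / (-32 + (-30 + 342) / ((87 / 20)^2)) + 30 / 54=-9102259 / 22014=-413.48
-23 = -23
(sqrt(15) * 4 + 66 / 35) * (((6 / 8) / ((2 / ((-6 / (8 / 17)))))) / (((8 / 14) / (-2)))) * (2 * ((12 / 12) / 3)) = 1683 / 80 + 357 * sqrt(15) / 8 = 193.87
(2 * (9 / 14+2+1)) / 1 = 51 / 7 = 7.29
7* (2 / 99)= 14 / 99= 0.14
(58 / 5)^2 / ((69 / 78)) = 87464 / 575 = 152.11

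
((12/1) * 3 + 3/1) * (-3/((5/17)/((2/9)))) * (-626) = 276692/5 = 55338.40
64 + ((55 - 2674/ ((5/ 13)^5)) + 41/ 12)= -11909459159/ 37500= -317585.58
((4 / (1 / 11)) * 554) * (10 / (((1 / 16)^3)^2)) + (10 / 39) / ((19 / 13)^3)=84151990820538010 / 20577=4089614172160.08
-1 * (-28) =28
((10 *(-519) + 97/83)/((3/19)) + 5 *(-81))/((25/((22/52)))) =-562.99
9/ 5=1.80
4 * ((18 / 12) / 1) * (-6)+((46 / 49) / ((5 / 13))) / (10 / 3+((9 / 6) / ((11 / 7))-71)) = -36.04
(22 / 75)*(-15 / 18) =-11 / 45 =-0.24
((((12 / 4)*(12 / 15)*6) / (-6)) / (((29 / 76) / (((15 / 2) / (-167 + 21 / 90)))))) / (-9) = -0.03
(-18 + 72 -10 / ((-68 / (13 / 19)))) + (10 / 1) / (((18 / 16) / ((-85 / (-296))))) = 12187117 / 215118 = 56.65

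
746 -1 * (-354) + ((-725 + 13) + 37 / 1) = 425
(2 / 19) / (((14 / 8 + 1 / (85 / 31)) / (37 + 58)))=3400 / 719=4.73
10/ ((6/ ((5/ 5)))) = 5/ 3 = 1.67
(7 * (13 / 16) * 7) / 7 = 91 / 16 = 5.69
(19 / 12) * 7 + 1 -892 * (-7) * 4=299857 / 12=24988.08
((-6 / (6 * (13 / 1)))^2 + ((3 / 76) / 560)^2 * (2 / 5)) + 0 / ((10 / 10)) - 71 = -54331551230479 / 765296896000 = -70.99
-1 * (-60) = 60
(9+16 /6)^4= 18526.23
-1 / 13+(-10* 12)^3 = -22464001 / 13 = -1728000.08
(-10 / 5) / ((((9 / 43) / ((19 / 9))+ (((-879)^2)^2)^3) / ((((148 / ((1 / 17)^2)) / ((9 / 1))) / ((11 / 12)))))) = -8222288 / 168703300916849741592426123667299475761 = -0.00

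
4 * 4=16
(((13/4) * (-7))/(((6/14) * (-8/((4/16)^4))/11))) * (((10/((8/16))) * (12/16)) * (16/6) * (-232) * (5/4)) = -5080075/1536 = -3307.34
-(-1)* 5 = 5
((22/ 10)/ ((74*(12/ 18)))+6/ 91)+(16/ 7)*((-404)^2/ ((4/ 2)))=12561110803/ 67340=186532.68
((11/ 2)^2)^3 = 1771561/ 64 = 27680.64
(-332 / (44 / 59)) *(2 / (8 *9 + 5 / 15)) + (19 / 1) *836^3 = 26498717291386 / 2387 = 11101264051.69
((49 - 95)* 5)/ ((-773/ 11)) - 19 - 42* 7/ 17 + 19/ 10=-31.12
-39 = -39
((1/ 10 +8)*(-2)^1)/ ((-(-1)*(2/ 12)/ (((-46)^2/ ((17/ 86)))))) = -88440336/ 85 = -1040474.54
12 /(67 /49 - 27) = -147 /314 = -0.47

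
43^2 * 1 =1849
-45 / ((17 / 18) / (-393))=18725.29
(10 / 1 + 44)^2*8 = 23328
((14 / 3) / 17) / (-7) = -2 / 51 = -0.04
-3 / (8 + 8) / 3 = -1 / 16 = -0.06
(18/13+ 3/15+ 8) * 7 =4361/65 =67.09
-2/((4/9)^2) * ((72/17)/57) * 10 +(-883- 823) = -553468/323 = -1713.52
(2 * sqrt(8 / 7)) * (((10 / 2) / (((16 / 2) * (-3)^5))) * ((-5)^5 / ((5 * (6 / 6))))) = 3125 * sqrt(14) / 3402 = 3.44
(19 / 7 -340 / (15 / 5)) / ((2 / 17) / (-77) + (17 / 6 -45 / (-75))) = -4344010 / 134767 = -32.23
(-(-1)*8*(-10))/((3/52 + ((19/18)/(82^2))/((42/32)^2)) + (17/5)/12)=-69387645600/295866119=-234.52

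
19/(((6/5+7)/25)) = 2375/41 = 57.93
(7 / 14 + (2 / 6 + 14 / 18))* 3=29 / 6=4.83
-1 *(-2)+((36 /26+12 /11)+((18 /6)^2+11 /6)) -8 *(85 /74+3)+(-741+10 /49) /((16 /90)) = -26039086499 /6222216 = -4184.86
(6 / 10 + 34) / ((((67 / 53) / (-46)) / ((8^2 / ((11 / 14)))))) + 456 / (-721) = -272474432744 / 2656885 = -102554.09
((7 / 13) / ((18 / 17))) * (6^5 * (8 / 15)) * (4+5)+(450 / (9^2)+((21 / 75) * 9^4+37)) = 61018574 / 2925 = 20861.05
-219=-219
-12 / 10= -1.20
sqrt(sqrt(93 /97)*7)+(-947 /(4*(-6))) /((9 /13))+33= 92.61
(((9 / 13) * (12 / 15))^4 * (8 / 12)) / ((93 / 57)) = 21275136 / 553369375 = 0.04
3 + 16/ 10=23/ 5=4.60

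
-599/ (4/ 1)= -599/ 4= -149.75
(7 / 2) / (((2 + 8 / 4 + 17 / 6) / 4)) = 84 / 41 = 2.05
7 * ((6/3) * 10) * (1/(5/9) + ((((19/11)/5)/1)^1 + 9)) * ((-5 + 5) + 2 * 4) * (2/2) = 137312/11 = 12482.91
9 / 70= 0.13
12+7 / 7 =13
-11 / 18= -0.61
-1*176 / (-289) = 176 / 289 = 0.61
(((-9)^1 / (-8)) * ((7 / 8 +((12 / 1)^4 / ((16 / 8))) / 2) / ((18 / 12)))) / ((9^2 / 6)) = 41479 / 144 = 288.05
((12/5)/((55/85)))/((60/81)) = 1377/275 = 5.01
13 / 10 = 1.30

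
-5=-5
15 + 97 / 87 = 1402 / 87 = 16.11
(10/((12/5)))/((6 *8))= 25/288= 0.09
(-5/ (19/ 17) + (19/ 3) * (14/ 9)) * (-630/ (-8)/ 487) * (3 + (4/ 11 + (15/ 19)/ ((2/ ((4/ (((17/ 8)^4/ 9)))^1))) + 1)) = 710849342140/ 161519340917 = 4.40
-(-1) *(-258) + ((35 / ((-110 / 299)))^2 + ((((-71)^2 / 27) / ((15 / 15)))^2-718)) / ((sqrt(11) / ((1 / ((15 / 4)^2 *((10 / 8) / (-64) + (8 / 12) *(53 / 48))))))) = -258 + 15605156328448 *sqrt(11) / 40049091225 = 1034.33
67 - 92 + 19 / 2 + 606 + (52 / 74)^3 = 59856345 / 101306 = 590.85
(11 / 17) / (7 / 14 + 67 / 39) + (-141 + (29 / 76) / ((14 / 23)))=-438346025 / 3129224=-140.08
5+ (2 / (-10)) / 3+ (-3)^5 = -3571 / 15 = -238.07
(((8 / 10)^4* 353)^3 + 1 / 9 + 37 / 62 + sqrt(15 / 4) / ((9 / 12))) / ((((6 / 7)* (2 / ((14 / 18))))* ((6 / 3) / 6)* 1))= 49* sqrt(15) / 54 + 20177826934770743819 / 4904296875000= 4114319.48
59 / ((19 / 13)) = 767 / 19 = 40.37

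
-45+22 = -23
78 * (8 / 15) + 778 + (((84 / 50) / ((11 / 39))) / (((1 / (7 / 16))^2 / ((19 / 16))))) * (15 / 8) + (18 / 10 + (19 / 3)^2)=1401502247 / 1622016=864.05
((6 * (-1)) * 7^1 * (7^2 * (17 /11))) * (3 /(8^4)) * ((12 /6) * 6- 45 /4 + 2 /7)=-217413 /90112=-2.41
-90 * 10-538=-1438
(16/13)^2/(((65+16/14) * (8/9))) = 0.03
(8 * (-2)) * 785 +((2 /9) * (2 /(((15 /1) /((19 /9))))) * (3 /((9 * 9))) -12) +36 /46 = -9485170342 /754515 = -12571.22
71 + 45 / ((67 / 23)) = 5792 / 67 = 86.45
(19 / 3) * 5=95 / 3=31.67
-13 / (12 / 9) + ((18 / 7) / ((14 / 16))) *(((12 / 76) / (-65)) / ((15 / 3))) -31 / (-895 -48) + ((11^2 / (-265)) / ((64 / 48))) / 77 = -294070152821 / 30244791850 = -9.72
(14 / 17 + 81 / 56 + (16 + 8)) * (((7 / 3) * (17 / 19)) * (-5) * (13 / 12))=-1625585 / 5472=-297.07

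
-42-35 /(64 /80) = -343 /4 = -85.75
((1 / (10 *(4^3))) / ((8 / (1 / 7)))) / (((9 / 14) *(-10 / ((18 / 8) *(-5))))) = 1 / 20480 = 0.00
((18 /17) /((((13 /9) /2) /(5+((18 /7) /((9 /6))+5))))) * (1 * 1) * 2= 53136 /1547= 34.35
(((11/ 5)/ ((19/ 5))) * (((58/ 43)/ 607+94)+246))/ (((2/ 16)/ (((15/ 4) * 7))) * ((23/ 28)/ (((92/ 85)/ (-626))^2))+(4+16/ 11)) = 116176803078336/ 775472891989225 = 0.15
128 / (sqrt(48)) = 32 * sqrt(3) / 3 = 18.48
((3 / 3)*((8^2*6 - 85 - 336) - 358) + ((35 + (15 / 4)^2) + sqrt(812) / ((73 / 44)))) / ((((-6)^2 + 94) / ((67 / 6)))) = -28.24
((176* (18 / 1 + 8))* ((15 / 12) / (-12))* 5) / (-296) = 3575 / 444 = 8.05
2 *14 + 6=34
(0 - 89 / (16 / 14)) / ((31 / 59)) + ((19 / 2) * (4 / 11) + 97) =-130287 / 2728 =-47.76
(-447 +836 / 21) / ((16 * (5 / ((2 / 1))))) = -8551 / 840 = -10.18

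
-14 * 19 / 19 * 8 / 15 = -112 / 15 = -7.47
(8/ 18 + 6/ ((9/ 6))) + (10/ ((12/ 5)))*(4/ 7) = 430/ 63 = 6.83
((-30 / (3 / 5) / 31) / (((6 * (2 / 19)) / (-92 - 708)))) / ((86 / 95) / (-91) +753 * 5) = 1642550000 / 3026995527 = 0.54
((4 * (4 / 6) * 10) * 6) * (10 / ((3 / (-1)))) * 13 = -20800 / 3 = -6933.33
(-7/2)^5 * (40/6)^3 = -4201750/27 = -155620.37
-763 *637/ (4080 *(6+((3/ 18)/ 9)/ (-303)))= -1325406537/ 66756280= -19.85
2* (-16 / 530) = -16 / 265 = -0.06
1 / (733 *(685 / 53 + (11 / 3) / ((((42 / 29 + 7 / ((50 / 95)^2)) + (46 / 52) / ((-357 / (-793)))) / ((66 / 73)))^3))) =539919117314513978845426948441 / 5115065980375250877845516574244685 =0.00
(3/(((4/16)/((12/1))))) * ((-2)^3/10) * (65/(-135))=832/15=55.47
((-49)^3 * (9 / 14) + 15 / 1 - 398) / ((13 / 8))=-608116 / 13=-46778.15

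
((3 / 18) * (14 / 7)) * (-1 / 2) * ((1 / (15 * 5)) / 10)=-0.00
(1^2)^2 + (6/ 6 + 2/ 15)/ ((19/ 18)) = 197/ 95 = 2.07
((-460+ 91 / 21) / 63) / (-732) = 1367 / 138348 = 0.01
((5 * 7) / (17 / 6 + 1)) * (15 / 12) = 525 / 46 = 11.41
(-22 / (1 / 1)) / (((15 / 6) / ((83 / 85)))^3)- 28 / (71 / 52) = -118915800352 / 5450359375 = -21.82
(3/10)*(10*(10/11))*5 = 150/11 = 13.64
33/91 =0.36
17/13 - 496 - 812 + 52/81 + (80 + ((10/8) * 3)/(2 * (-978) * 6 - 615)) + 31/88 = -467601091775/381497688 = -1225.70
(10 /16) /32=5 /256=0.02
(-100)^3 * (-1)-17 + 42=1000025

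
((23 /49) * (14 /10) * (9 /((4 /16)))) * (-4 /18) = -184 /35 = -5.26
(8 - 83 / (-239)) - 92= -19993 / 239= -83.65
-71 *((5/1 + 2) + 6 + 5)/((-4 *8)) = 639/16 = 39.94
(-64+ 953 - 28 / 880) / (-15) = -65191 / 1100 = -59.26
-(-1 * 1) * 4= 4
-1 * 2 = -2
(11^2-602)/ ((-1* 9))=481/ 9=53.44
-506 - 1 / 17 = -8603 / 17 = -506.06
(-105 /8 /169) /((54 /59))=-0.08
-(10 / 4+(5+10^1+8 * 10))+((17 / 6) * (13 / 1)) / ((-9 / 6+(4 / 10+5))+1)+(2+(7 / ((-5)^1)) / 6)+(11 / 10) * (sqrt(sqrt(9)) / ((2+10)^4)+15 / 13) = -553853 / 6370+11 * sqrt(3) / 207360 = -86.95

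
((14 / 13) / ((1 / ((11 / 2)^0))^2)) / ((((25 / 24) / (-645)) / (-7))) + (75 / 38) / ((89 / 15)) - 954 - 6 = 815162181 / 219830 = 3708.15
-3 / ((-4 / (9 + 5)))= 21 / 2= 10.50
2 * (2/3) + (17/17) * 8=28/3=9.33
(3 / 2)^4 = 81 / 16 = 5.06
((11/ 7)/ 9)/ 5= 11/ 315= 0.03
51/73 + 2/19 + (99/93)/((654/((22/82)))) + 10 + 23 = 12991246935/384307186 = 33.80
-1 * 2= -2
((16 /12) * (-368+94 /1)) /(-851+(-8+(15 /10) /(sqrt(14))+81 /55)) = 0.43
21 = 21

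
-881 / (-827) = 1.07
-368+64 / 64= -367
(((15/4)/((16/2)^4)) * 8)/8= 15/16384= 0.00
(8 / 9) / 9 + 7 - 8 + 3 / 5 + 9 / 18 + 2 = 1781 / 810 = 2.20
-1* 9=-9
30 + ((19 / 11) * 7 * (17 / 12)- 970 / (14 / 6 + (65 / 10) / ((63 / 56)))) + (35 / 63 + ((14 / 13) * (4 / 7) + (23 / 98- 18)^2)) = 110224179311 / 451152702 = 244.32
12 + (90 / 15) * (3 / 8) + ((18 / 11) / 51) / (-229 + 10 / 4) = 1609493 / 112948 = 14.25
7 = 7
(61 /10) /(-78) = -61 /780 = -0.08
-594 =-594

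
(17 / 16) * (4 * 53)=225.25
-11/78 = -0.14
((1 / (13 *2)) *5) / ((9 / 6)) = 5 / 39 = 0.13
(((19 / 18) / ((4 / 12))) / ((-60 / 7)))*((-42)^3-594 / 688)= 376634853 / 13760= 27371.72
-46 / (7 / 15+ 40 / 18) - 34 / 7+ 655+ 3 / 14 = 1072725 / 1694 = 633.25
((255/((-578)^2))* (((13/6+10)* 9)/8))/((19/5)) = 0.00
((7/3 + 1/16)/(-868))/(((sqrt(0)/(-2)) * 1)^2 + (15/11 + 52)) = -1265/24456768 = -0.00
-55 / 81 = -0.68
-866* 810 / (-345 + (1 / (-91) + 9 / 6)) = 127665720 / 62519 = 2042.03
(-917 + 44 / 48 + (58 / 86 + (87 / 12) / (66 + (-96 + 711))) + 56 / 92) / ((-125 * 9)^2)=-410746007 / 568273218750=-0.00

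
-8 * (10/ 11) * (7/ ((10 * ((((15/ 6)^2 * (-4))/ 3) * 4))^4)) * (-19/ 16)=10773/ 2200000000000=0.00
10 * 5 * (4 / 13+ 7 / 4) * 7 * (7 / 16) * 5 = 655375 / 416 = 1575.42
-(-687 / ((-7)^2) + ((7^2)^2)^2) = -282474562 / 49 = -5764786.98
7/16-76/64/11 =29/88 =0.33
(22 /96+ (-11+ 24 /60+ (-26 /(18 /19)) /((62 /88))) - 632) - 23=-15720517 /22320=-704.32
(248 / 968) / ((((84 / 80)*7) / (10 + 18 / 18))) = 620 / 1617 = 0.38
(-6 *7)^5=-130691232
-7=-7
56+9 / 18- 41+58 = 147 / 2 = 73.50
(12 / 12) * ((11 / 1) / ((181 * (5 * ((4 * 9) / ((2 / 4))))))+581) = 37857971 / 65160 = 581.00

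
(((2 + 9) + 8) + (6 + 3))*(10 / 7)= 40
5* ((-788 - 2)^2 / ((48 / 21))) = 5460875 / 4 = 1365218.75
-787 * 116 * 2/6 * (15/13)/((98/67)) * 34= -816182.01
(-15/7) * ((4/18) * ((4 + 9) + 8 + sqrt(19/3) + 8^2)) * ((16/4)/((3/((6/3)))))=-6800/63 - 80 * sqrt(57)/189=-111.13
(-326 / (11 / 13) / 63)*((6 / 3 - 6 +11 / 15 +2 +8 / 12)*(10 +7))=72046 / 1155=62.38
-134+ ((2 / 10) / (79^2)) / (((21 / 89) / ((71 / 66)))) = -5795511101 / 43250130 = -134.00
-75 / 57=-25 / 19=-1.32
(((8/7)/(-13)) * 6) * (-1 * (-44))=-2112/91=-23.21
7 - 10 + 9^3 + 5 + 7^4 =3132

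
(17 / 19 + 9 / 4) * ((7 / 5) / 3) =1673 / 1140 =1.47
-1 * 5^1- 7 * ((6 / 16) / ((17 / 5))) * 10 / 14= -755 / 136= -5.55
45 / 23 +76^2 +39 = 133790 / 23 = 5816.96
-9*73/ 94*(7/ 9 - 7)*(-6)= -260.94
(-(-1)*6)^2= 36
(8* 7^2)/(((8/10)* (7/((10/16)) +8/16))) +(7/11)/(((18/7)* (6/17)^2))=4064893/92664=43.87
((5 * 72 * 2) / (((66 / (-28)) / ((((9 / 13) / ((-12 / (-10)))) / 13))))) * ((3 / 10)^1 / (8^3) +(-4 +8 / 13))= 70950915 / 1546688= 45.87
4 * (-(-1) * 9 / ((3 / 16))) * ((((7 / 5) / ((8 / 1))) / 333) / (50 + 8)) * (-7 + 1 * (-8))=-28 / 1073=-0.03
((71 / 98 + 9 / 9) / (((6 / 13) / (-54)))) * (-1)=19773 / 98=201.77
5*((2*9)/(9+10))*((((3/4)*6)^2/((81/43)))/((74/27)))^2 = 60656445/832352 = 72.87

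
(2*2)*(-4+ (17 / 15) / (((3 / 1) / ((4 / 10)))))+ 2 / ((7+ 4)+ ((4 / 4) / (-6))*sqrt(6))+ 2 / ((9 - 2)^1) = -681826 / 45675+ 2*sqrt(6) / 725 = -14.92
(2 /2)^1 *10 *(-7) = -70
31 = 31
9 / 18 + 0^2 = 1 / 2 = 0.50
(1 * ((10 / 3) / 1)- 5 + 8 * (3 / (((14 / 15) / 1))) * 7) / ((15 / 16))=1712 / 9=190.22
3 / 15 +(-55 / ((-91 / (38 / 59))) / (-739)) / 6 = 11897848 / 59515365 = 0.20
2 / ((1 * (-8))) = -1 / 4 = -0.25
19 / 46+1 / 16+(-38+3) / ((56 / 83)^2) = -787335 / 10304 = -76.41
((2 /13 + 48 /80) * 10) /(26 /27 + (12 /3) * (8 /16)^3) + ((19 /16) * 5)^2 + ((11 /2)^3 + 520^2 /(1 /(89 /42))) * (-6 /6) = -3164263003297 /5521152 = -573116.44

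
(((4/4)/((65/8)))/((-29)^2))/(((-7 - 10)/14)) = -112/929305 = -0.00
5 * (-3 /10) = -3 /2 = -1.50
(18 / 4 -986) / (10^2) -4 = -2763 / 200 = -13.82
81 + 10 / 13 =81.77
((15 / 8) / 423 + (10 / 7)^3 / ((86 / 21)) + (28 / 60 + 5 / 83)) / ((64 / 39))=15941330821 / 21041681920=0.76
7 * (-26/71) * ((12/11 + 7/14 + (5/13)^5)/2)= -91448035/44612282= -2.05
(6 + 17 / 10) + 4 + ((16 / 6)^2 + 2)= 1873 / 90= 20.81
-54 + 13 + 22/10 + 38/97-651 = -334363/485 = -689.41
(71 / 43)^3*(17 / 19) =6084487 / 1510633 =4.03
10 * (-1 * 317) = -3170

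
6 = 6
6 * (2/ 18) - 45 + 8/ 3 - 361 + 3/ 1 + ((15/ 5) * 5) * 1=-1154/ 3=-384.67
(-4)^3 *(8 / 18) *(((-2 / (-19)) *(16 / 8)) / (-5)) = 1024 / 855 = 1.20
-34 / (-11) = 34 / 11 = 3.09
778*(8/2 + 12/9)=12448/3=4149.33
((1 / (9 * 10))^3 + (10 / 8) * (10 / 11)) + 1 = 17131511 / 8019000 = 2.14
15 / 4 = 3.75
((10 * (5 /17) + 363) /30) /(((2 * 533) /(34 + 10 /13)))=702973 /1766895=0.40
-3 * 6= -18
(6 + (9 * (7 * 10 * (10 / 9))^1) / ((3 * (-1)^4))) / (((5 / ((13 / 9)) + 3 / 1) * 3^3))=4667 / 3402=1.37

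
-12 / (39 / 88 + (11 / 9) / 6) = -28512 / 1537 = -18.55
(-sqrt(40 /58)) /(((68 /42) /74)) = -1554 * sqrt(145) /493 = -37.96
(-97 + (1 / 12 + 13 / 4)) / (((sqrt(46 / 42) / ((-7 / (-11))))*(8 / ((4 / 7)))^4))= -281*sqrt(483) / 4165392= -0.00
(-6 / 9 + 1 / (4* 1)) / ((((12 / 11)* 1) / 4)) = -55 / 36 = -1.53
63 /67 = 0.94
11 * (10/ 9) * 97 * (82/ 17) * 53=46371820/ 153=303083.79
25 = 25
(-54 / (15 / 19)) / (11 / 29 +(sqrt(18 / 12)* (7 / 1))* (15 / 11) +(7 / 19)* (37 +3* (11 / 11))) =-379827087156 / 33732396235 +23985086202* sqrt(6) / 6746479247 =-2.55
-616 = -616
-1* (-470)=470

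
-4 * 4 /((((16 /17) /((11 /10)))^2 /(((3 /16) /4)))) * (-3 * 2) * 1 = 314721 /51200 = 6.15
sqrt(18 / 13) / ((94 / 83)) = 249 * sqrt(26) / 1222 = 1.04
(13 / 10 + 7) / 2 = 83 / 20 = 4.15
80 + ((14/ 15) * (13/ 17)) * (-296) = -33472/ 255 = -131.26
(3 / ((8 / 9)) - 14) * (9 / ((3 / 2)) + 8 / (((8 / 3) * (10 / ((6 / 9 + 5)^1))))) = -1309 / 16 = -81.81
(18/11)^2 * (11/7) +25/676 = 220949/52052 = 4.24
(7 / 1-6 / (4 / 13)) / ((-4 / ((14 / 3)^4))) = 120050 / 81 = 1482.10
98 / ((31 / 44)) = 4312 / 31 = 139.10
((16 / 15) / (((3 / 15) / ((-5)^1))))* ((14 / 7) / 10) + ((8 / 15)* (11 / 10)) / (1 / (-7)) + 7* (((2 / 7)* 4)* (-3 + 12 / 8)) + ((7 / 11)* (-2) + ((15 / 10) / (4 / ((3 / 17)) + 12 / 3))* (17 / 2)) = -391329 / 17600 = -22.23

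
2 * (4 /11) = 0.73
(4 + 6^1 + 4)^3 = 2744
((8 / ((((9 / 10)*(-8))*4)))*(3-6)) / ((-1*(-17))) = 5 / 102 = 0.05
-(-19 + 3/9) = 18.67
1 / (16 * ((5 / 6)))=3 / 40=0.08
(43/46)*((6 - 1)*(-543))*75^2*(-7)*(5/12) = 7661390625/184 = 41637992.53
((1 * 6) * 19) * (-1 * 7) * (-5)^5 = 2493750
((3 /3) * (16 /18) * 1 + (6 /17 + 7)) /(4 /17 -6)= -1261 /882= -1.43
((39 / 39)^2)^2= 1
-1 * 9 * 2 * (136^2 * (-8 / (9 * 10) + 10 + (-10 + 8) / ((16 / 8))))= -14833792 / 5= -2966758.40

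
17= 17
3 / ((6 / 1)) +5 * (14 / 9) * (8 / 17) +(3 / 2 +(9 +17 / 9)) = 844 / 51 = 16.55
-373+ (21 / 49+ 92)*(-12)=-10375 / 7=-1482.14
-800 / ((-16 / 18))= 900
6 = 6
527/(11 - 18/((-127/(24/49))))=3279521/68885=47.61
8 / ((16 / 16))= 8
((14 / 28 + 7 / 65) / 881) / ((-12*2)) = -79 / 2748720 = -0.00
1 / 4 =0.25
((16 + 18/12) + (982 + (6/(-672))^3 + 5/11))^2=238810833011205525625/238832544907264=999909.09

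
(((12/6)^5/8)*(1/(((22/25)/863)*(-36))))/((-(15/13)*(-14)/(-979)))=6603.78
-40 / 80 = -1 / 2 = -0.50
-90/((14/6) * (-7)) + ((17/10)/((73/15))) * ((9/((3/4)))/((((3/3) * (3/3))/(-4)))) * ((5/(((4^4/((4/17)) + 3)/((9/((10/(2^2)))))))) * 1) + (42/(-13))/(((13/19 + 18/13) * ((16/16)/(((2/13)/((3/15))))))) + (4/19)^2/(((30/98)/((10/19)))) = 4288970900710/1043924525007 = 4.11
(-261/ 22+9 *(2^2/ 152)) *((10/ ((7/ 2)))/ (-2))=24300/ 1463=16.61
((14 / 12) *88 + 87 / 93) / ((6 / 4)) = 19270 / 279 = 69.07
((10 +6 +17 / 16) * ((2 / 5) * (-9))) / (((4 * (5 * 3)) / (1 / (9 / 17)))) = -1547 / 800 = -1.93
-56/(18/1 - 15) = -56/3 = -18.67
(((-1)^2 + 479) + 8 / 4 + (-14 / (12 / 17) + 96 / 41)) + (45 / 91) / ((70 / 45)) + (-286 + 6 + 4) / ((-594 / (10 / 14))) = 1202704402 / 2585583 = 465.16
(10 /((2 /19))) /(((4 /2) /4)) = 190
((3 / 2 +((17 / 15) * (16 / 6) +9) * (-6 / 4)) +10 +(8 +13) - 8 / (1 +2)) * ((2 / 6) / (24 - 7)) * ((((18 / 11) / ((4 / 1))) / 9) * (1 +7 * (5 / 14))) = 413 / 11220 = 0.04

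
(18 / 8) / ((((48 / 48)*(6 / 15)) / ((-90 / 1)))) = -2025 / 4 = -506.25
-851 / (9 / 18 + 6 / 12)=-851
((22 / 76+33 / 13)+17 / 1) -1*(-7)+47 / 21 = 301531 / 10374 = 29.07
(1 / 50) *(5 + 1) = 3 / 25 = 0.12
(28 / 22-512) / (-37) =5618 / 407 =13.80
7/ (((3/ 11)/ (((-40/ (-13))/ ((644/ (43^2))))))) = 203390/ 897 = 226.74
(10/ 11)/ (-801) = -10/ 8811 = -0.00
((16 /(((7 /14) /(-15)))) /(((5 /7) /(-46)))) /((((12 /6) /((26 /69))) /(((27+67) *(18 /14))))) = 703872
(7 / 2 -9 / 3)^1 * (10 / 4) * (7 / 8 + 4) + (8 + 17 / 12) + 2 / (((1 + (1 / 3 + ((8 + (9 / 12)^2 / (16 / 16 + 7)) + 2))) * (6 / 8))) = 6618635 / 420384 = 15.74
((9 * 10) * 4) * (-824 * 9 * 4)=-10679040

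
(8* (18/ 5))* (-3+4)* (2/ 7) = 288/ 35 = 8.23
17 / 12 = 1.42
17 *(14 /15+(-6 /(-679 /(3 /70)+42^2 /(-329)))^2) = 297127107454477 /18726495493335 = 15.87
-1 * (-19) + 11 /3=68 /3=22.67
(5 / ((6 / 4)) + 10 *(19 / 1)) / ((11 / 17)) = 9860 / 33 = 298.79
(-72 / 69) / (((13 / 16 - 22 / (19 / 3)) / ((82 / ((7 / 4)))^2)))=784932864 / 911743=860.91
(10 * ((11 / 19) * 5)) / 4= 275 / 38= 7.24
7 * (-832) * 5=-29120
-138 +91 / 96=-13157 / 96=-137.05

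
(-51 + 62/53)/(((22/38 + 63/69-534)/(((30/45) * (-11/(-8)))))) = 0.09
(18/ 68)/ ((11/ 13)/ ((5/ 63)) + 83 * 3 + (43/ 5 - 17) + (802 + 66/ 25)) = 2925/ 11667712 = 0.00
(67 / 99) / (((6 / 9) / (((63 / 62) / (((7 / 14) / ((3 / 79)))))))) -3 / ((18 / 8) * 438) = 2665441 / 35397846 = 0.08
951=951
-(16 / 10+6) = -38 / 5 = -7.60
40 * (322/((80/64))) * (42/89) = 432768/89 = 4862.56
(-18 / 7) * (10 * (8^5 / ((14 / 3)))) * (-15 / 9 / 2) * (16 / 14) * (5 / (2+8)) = 29491200 / 343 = 85980.17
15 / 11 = 1.36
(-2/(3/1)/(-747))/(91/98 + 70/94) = 1316/2467341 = 0.00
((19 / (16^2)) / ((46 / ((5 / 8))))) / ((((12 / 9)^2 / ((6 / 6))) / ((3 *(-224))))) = -17955 / 47104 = -0.38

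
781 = 781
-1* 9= -9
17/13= 1.31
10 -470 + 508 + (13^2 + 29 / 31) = 6756 / 31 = 217.94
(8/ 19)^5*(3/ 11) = 98304/ 27237089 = 0.00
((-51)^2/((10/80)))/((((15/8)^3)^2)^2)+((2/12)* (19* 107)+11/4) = 20332933980620153/57665039062500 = 352.60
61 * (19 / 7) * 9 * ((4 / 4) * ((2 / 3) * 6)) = 41724 / 7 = 5960.57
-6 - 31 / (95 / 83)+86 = 52.92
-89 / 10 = -8.90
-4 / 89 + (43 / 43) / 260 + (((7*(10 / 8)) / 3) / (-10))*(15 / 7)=-30827 / 46280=-0.67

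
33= 33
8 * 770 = 6160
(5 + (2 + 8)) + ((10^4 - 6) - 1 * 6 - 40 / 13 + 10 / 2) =130064 / 13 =10004.92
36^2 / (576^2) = 1 / 256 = 0.00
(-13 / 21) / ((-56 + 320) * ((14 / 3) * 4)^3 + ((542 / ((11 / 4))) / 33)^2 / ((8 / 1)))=-570999 / 1583859527992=-0.00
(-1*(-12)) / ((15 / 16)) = 64 / 5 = 12.80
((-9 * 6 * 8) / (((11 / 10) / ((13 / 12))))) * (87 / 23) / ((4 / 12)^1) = -4827.98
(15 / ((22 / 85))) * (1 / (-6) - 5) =-13175 / 44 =-299.43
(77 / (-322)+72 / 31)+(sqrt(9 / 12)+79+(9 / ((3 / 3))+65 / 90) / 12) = sqrt(3) / 2+12612275 / 154008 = 82.76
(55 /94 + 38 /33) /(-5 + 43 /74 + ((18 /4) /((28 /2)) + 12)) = 2790466 /12698037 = 0.22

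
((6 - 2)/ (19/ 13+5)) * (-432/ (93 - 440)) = 1872/ 2429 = 0.77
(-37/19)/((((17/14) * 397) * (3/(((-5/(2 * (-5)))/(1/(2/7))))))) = -74/384693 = -0.00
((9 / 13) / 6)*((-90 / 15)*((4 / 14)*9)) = -162 / 91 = -1.78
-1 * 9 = -9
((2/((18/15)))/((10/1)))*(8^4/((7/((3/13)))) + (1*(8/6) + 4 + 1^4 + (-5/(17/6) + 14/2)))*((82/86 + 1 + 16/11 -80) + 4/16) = -49136558971/26342316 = -1865.31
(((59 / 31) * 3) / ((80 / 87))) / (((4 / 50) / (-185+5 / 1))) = -3464775 / 248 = -13970.87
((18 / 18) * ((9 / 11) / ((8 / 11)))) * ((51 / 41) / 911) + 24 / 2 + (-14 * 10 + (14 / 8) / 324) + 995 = 41969114647 / 48406896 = 867.01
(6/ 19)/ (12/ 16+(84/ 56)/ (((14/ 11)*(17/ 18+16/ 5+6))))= 4648/ 12749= 0.36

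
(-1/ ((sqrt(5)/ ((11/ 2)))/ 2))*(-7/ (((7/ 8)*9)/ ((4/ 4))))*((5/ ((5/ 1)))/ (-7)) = -88*sqrt(5)/ 315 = -0.62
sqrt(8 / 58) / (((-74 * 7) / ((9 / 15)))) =-3 * sqrt(29) / 37555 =-0.00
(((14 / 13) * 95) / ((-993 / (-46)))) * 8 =489440 / 12909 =37.91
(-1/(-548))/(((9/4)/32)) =32/1233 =0.03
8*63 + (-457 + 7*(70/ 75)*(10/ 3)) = 619/ 9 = 68.78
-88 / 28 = -22 / 7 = -3.14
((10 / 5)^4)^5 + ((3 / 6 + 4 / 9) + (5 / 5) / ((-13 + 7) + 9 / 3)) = 1048576.61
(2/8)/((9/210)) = 35/6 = 5.83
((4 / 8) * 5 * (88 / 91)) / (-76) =-0.03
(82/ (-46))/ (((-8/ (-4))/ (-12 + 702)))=-615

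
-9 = -9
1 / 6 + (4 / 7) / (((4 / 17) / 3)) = 313 / 42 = 7.45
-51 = -51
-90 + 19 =-71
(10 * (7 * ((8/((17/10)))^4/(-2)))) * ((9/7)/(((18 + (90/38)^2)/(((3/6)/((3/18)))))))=-221798400000/79094387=-2804.22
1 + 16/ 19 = 35/ 19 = 1.84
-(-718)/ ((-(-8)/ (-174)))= -31233/ 2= -15616.50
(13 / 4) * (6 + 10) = 52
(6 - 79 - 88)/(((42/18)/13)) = -897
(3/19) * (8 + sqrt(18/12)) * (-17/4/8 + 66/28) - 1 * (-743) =1227 * sqrt(6)/8512 + 396503/532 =745.66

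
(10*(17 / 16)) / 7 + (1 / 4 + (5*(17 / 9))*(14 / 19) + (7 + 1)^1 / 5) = 494453 / 47880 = 10.33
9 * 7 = 63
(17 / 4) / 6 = 17 / 24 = 0.71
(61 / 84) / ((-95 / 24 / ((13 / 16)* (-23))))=3.43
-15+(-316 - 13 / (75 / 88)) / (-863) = -946031 / 64725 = -14.62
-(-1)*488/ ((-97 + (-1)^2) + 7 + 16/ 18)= -72/ 13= -5.54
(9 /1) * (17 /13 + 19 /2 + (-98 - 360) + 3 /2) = -52146 /13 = -4011.23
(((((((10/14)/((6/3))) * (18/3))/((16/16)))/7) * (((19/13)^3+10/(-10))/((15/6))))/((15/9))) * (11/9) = 14652/76895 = 0.19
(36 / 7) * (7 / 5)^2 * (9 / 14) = 162 / 25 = 6.48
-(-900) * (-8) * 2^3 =-57600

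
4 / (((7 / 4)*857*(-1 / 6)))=-96 / 5999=-0.02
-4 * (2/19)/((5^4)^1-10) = -0.00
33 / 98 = 0.34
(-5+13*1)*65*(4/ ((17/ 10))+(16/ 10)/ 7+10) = 778544/ 119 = 6542.39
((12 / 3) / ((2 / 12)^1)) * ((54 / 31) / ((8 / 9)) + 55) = 42378 / 31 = 1367.03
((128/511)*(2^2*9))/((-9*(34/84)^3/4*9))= -2408448/358649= -6.72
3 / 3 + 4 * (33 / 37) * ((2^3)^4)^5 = 152185638608103800869 / 37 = 4113125367786589212.68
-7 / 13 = -0.54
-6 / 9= -2 / 3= -0.67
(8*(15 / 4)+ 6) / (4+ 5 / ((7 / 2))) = 126 / 19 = 6.63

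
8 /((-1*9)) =-8 /9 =-0.89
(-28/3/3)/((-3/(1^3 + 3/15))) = 56/45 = 1.24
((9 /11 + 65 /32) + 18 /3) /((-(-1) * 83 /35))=109025 /29216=3.73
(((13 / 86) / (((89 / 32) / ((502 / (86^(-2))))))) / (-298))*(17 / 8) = -19082024 / 13261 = -1438.96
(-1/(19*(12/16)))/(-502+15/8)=32/228057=0.00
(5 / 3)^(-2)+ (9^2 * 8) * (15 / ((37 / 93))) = 22599333 / 925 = 24431.71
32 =32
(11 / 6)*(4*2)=44 / 3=14.67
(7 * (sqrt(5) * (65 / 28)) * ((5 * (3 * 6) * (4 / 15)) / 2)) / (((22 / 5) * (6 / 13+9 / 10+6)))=13.46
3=3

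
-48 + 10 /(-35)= -338 /7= -48.29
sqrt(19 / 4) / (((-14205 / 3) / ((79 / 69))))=-79 * sqrt(19) / 653430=-0.00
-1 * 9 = -9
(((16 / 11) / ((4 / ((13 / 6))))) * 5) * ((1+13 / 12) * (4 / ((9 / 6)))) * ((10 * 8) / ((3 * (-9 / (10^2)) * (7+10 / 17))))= -884000000 / 1034451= -854.56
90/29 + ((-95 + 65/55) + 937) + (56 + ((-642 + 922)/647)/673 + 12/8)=251076224705/277804978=903.79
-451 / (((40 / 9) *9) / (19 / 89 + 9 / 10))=-446941 / 35600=-12.55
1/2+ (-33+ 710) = 1355/2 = 677.50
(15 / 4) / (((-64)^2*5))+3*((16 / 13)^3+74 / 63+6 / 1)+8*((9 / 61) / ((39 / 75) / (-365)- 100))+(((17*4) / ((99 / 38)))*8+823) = 70015348644536182883 / 66119997944512512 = 1058.91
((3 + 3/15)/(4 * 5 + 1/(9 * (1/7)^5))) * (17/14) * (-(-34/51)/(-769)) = -816/457205105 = -0.00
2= 2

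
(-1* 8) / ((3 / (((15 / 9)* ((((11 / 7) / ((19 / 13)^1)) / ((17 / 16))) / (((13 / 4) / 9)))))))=-28160 / 2261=-12.45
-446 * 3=-1338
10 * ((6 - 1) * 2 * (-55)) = -5500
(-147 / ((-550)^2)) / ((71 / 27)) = -3969 / 21477500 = -0.00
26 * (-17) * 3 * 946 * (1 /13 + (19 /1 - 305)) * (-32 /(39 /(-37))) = 10888572937.85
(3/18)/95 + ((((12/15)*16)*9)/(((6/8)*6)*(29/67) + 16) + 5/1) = 15655631/1370850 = 11.42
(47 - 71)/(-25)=24/25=0.96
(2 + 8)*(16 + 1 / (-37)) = 159.73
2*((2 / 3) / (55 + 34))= 4 / 267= 0.01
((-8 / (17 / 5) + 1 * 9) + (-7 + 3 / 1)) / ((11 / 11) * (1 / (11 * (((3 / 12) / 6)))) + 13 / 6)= 2970 / 4879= 0.61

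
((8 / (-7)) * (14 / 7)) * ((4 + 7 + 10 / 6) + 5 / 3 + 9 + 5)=-1360 / 21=-64.76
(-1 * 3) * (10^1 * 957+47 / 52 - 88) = -1479333 / 52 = -28448.71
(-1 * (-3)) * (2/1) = 6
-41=-41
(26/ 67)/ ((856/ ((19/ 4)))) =247/ 114704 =0.00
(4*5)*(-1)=-20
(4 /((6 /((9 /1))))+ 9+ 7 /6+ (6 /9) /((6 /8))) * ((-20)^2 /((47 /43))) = 2640200 /423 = 6241.61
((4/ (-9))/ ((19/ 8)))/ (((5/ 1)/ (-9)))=32/ 95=0.34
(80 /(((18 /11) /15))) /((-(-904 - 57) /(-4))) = -8800 /2883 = -3.05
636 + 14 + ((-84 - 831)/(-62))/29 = 1169615/1798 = 650.51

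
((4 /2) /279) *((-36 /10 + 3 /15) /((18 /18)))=-34 /1395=-0.02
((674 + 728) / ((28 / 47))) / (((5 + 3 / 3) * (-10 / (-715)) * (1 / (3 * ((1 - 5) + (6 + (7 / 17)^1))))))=193168261 / 952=202907.84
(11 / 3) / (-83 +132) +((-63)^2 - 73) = 572723 / 147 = 3896.07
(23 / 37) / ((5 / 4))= 92 / 185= 0.50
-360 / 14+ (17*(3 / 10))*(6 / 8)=-6129 / 280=-21.89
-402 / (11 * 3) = -134 / 11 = -12.18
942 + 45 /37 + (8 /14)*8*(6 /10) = 1225017 /1295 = 945.96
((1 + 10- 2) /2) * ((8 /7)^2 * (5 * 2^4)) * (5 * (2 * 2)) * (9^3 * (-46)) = -15452467200 /49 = -315356473.47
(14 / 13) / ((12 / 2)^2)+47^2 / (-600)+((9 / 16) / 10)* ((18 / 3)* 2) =-8707 / 2925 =-2.98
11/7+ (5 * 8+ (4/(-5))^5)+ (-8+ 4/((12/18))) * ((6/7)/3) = 40.67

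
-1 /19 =-0.05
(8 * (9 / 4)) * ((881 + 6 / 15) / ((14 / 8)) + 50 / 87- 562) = -1055424 / 1015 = -1039.83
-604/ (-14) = 302/ 7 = 43.14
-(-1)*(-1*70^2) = -4900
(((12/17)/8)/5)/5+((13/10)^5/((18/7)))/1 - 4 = -78108133/30600000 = -2.55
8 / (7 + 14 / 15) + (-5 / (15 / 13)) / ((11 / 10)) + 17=55249 / 3927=14.07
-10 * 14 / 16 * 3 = -105 / 4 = -26.25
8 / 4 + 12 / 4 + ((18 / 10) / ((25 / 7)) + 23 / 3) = 4939 / 375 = 13.17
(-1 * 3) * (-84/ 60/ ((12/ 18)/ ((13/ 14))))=117/ 20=5.85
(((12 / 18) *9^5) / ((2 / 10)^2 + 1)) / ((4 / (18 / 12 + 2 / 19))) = 15190.57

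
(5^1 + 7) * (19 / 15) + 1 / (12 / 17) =997 / 60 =16.62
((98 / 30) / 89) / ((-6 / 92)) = -2254 / 4005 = -0.56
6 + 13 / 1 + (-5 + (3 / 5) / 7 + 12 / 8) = 1091 / 70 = 15.59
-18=-18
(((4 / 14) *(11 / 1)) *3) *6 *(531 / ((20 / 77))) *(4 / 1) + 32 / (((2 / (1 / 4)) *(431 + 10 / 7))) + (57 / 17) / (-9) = 119026426049 / 257295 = 462606.84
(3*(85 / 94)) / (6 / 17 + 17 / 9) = 39015 / 32242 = 1.21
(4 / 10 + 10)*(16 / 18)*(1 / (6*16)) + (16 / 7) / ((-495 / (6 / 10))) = 4861 / 51975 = 0.09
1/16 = 0.06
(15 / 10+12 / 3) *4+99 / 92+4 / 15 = 32213 / 1380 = 23.34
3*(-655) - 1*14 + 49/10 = -1974.10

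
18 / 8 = 9 / 4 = 2.25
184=184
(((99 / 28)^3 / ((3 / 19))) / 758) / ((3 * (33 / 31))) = 1924263 / 16639616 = 0.12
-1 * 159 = -159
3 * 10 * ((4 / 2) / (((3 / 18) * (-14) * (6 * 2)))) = -15 / 7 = -2.14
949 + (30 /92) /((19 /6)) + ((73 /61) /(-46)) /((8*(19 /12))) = 101200733 /106628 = 949.10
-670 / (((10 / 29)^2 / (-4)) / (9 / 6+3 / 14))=1352328 / 35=38637.94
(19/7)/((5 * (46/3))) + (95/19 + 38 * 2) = 130467/1610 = 81.04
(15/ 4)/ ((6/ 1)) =5/ 8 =0.62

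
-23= -23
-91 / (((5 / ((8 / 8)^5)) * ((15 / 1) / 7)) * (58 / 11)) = -7007 / 4350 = -1.61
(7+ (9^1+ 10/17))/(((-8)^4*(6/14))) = 329/34816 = 0.01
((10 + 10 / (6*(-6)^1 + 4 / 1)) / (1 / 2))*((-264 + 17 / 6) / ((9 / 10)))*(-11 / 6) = 13358675 / 1296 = 10307.62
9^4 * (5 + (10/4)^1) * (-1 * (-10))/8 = 492075/8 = 61509.38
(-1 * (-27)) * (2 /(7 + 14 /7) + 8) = 222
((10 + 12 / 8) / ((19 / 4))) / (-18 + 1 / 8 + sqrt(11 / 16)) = -4784 / 35245 -736 *sqrt(11) / 387695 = -0.14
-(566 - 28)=-538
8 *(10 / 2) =40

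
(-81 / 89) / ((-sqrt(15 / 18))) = 81*sqrt(30) / 445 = 1.00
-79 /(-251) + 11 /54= 7027 /13554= 0.52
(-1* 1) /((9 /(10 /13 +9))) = -127 /117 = -1.09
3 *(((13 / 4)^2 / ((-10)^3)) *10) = -0.32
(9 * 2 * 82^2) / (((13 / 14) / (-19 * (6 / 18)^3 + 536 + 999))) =7799355872 / 39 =199983483.90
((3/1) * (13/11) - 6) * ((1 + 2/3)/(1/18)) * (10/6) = -1350/11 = -122.73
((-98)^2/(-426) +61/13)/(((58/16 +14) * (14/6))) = -395464/911001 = -0.43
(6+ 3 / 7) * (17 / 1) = 765 / 7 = 109.29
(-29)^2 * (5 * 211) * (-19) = -16857845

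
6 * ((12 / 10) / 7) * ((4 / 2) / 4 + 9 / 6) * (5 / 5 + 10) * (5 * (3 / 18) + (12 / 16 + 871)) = 19745.31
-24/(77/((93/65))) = -2232/5005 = -0.45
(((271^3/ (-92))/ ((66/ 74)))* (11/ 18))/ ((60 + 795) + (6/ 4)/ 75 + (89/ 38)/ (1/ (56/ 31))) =-10843385555575/ 62857468476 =-172.51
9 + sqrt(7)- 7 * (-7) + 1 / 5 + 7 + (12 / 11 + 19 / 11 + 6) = sqrt(7) + 4071 / 55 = 76.66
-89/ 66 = -1.35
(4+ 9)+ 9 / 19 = 256 / 19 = 13.47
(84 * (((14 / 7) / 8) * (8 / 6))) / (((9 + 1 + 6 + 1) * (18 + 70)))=7 / 374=0.02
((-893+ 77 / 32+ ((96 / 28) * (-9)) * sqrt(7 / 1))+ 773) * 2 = -3763 / 16 -432 * sqrt(7) / 7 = -398.47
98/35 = 14/5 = 2.80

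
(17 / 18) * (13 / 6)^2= 2873 / 648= 4.43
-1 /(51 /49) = -49 /51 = -0.96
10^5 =100000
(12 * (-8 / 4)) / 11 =-24 / 11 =-2.18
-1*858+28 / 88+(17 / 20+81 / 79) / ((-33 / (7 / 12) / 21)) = -179023307 / 208560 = -858.38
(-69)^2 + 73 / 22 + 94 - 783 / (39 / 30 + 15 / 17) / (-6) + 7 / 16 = 4918.55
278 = 278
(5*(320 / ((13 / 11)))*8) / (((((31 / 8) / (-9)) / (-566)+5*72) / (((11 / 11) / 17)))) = 5737881600 / 3242235971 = 1.77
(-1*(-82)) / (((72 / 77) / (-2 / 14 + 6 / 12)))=2255 / 72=31.32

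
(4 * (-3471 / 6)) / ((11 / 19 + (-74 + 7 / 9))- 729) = 395694 / 137081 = 2.89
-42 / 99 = -14 / 33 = -0.42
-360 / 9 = -40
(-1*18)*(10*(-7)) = 1260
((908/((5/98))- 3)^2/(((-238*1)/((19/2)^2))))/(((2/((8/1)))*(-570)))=842544.40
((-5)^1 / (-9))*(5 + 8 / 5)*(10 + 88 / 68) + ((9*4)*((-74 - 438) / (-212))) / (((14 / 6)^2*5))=9846464 / 220745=44.61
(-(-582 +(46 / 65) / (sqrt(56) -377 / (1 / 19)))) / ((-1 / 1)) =-149307798176 / 256542565 -92 * sqrt(14) / 3335053345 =-582.00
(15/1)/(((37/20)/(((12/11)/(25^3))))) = 144/254375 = 0.00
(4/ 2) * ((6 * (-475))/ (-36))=475/ 3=158.33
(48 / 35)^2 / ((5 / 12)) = 27648 / 6125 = 4.51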